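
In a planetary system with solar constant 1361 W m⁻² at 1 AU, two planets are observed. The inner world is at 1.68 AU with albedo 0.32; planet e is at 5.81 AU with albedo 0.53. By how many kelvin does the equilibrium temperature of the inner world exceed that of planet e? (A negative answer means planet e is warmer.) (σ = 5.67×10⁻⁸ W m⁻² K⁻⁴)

T_eq = [S₀(1−A)/(4σd²)]^(1/4), so T ∝ (1−A)^(1/4) / √d.
T₁ = [1361×0.68/(4×5.67×10⁻⁸×1.68²)]^(1/4) = 195.00 K.
T₂ = [1361×0.47/(4×5.67×10⁻⁸×5.81²)]^(1/4) = 95.61 K.

ΔT ≈ 99.4 K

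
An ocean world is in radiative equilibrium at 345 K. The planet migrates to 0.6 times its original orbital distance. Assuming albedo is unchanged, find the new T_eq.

T_eq ∝ L^(1/4) · d^(−1/2).
T′ = 345 / 0.6^(1/2) = 445 K.

T_eq ≈ 445 K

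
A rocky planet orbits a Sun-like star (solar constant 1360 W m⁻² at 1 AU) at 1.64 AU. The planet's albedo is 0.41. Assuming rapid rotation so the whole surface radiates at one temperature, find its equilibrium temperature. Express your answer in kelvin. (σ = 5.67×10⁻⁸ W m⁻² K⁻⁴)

Flux at 1.64 AU: S = 1360/1.64² = 506 W m⁻².
Energy balance: absorbed = emitted ⇒ πR²·S(1−A) = 4πR²·σT_eq⁴, so T_eq⁴ = S(1−A)/(4σ).
T_eq = [506 × 0.59 / (4 × 5.67×10⁻⁸)]^(1/4) = (1.32×10⁹)^(1/4) = 190 K.

T_eq ≈ 190 K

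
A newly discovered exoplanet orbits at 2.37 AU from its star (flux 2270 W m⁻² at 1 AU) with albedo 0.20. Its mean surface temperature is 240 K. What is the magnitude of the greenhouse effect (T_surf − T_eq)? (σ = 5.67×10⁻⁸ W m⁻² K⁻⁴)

ΔT ≈ 45.7 K

S = 2270/2.37² = 404.1 W m⁻².
T_eq = [S(1−A)/(4σ)]^(1/4) = [404.1×0.80/(4×5.67×10⁻⁸)]^(1/4) = 194.3 K.
ΔT = T_surf − T_eq = 240 − 194.3.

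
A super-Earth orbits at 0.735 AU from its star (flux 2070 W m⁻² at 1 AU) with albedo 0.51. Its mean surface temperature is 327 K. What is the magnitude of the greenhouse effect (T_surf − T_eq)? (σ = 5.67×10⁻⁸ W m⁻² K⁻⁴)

S = 2070/0.735² = 3832 W m⁻².
T_eq = [S(1−A)/(4σ)]^(1/4) = [3832×0.49/(4×5.67×10⁻⁸)]^(1/4) = 301.6 K.
ΔT = T_surf − T_eq = 327 − 301.6.

ΔT ≈ 25.4 K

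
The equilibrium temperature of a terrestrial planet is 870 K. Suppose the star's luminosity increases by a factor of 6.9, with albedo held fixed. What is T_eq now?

T_eq ≈ 1410 K

T_eq ∝ L^(1/4) · d^(−1/2).
T′ = 870 × 6.9^(1/4) = 1410 K.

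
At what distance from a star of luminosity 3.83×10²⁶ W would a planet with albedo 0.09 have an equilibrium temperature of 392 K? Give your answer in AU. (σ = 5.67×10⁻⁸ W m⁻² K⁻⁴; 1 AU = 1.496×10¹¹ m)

d ≈ 0.481 AU

From T_eq⁴ = L(1−A)/(16πσd²): d = √[L(1−A)/(16πσT_eq⁴)].
d = √[3.83×10²⁶ × 0.91 / (16π × 5.67×10⁻⁸ × (392)⁴)] = 7.20×10¹⁰ m = 0.481 AU.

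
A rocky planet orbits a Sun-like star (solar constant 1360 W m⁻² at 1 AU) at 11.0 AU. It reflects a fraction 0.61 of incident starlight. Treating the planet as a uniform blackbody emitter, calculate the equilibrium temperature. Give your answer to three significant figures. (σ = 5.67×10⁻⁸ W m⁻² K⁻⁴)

Flux at 11.0 AU: S = 1360/11.0² = 11.2 W m⁻².
Energy balance: absorbed = emitted ⇒ πR²·S(1−A) = 4πR²·σT_eq⁴, so T_eq⁴ = S(1−A)/(4σ).
T_eq = [11.2 × 0.39 / (4 × 5.67×10⁻⁸)]^(1/4) = (1.93×10⁷)^(1/4) = 66.3 K.

T_eq ≈ 66.3 K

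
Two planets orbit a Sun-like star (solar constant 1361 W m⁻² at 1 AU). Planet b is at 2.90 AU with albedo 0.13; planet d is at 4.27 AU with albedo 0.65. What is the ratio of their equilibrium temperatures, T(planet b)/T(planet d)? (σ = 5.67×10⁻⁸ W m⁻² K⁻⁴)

T₁/T₂ ≈ 1.524

T_eq = [S₀(1−A)/(4σd²)]^(1/4), so T ∝ (1−A)^(1/4) / √d.
T₁ = [1361×0.87/(4×5.67×10⁻⁸×2.90²)]^(1/4) = 157.85 K.
T₂ = [1361×0.35/(4×5.67×10⁻⁸×4.27²)]^(1/4) = 103.60 K.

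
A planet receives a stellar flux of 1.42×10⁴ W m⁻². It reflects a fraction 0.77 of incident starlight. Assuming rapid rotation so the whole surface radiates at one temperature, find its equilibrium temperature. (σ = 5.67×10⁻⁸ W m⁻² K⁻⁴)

T_eq ≈ 346 K

Energy balance: absorbed = emitted ⇒ πR²·S(1−A) = 4πR²·σT_eq⁴, so T_eq⁴ = S(1−A)/(4σ).
T_eq = [1.42×10⁴ × 0.23 / (4 × 5.67×10⁻⁸)]^(1/4) = (1.44×10¹⁰)^(1/4) = 346 K.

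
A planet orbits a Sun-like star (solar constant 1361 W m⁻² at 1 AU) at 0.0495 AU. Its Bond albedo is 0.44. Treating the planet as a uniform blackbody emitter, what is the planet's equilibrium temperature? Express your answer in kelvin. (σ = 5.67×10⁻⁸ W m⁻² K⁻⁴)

Flux at 0.0495 AU: S = 1361/0.0495² = 5.55×10⁵ W m⁻².
Energy balance: absorbed = emitted ⇒ πR²·S(1−A) = 4πR²·σT_eq⁴, so T_eq⁴ = S(1−A)/(4σ).
T_eq = [5.55×10⁵ × 0.56 / (4 × 5.67×10⁻⁸)]^(1/4) = (1.37×10¹²)^(1/4) = 1080 K.

T_eq ≈ 1080 K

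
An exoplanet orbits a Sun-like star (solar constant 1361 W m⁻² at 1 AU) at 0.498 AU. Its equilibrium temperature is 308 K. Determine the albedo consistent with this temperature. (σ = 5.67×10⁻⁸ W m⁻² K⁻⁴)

Flux at 0.498 AU: S = 1361/0.498² = 5490 W m⁻².
From T_eq⁴ = S(1−A)/(4σ): 1−A = 4σT_eq⁴/S.
1−A = 4 × 5.67×10⁻⁸ × (308)⁴ / 5490 = 0.372.

A ≈ 0.63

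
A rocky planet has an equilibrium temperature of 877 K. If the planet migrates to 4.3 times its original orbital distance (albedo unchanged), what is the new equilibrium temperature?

T_eq ∝ L^(1/4) · d^(−1/2).
T′ = 877 / 4.3^(1/2) = 423 K.

T_eq ≈ 423 K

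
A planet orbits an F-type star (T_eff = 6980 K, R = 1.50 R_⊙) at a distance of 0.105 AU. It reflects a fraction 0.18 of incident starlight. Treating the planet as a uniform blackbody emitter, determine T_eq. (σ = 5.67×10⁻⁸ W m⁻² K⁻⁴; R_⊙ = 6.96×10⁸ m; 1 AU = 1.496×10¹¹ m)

R_⋆ = 1.50 × 6.96×10⁸ = 1.04×10⁹ m.
d = 0.105 AU = 1.57×10¹⁰ m.
L = 4πR_⋆²σT_⋆⁴ = 4π(1.04×10⁹)² × 5.67×10⁻⁸ × (6980)⁴ = 1.84×10²⁷ W.
S = L/(4πd²) = 5.95×10⁵ W m⁻².
Energy balance: absorbed = emitted ⇒ πR²·S(1−A) = 4πR²·σT_eq⁴, so T_eq⁴ = S(1−A)/(4σ).
T_eq = [5.95×10⁵ × 0.82 / (4 × 5.67×10⁻⁸)]^(1/4) = (2.15×10¹²)^(1/4) = 1210 K.

T_eq ≈ 1210 K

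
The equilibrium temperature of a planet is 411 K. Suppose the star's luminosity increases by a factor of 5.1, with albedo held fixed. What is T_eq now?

T_eq ∝ L^(1/4) · d^(−1/2).
T′ = 411 × 5.1^(1/4) = 618 K.

T_eq ≈ 618 K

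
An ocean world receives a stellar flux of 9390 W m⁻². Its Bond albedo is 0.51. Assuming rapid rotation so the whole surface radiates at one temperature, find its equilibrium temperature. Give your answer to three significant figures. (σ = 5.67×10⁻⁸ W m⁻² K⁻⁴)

T_eq ≈ 377 K

Energy balance: absorbed = emitted ⇒ πR²·S(1−A) = 4πR²·σT_eq⁴, so T_eq⁴ = S(1−A)/(4σ).
T_eq = [9390 × 0.49 / (4 × 5.67×10⁻⁸)]^(1/4) = (2.03×10¹⁰)^(1/4) = 377 K.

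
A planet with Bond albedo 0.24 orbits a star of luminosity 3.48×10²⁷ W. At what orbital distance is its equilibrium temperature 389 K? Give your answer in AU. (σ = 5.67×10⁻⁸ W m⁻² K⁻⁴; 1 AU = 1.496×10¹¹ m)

d ≈ 1.35 AU

From T_eq⁴ = L(1−A)/(16πσd²): d = √[L(1−A)/(16πσT_eq⁴)].
d = √[3.48×10²⁷ × 0.76 / (16π × 5.67×10⁻⁸ × (389)⁴)] = 2.01×10¹¹ m = 1.35 AU.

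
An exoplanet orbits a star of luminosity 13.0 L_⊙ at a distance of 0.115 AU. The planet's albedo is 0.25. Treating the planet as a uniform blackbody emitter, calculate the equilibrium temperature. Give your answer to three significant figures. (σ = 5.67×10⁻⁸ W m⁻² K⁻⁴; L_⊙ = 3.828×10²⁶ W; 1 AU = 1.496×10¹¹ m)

T_eq ≈ 1450 K

d = 0.115 AU = 1.72×10¹⁰ m.
L = 13.0 × 3.828×10²⁶ = 4.98×10²⁷ W.
Flux: S = L/(4πd²) = 4.98×10²⁷/(4π×(1.72×10¹⁰)²) = 1.34×10⁶ W m⁻².
Energy balance: absorbed = emitted ⇒ πR²·S(1−A) = 4πR²·σT_eq⁴, so T_eq⁴ = S(1−A)/(4σ).
T_eq = [1.34×10⁶ × 0.75 / (4 × 5.67×10⁻⁸)]^(1/4) = (4.42×10¹²)^(1/4) = 1450 K.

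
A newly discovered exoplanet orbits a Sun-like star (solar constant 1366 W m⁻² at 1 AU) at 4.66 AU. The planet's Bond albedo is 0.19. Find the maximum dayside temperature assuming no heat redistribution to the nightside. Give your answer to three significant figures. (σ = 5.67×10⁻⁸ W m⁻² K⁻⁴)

T_ss ≈ 173 K

Flux at 4.66 AU: S = 1366/4.66² = 62.9 W m⁻².
With no redistribution each surface element balances locally: S(1−A) = σT⁴.
T = [62.9 × 0.81 / 5.67×10⁻⁸]^(1/4) = (8.99×10⁸)^(1/4) = 173 K.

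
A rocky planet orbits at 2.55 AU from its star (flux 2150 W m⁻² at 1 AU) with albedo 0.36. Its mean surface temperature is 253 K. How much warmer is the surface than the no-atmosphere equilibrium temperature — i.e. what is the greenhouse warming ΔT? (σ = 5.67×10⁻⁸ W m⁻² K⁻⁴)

ΔT ≈ 78.2 K

S = 2150/2.55² = 330.6 W m⁻².
T_eq = [S(1−A)/(4σ)]^(1/4) = [330.6×0.64/(4×5.67×10⁻⁸)]^(1/4) = 174.8 K.
ΔT = T_surf − T_eq = 253 − 174.8.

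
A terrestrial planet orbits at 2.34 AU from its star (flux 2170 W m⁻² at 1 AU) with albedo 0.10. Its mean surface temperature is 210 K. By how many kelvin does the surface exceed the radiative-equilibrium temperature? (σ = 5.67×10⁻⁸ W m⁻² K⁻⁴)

S = 2170/2.34² = 396.3 W m⁻².
T_eq = [S(1−A)/(4σ)]^(1/4) = [396.3×0.90/(4×5.67×10⁻⁸)]^(1/4) = 199.1 K.
ΔT = T_surf − T_eq = 210 − 199.1.

ΔT ≈ 10.9 K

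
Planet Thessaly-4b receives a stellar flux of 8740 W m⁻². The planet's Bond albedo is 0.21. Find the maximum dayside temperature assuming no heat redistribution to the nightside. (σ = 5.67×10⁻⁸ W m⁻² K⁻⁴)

With no redistribution each surface element balances locally: S(1−A) = σT⁴.
T = [8740 × 0.79 / 5.67×10⁻⁸]^(1/4) = (1.22×10¹¹)^(1/4) = 591 K.

T_ss ≈ 591 K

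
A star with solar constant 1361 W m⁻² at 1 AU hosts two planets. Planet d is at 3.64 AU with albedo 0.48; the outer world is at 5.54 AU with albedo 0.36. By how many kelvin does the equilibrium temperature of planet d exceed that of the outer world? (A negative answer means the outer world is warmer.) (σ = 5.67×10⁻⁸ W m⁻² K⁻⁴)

ΔT ≈ 18.1 K

T_eq = [S₀(1−A)/(4σd²)]^(1/4), so T ∝ (1−A)^(1/4) / √d.
T₁ = [1361×0.52/(4×5.67×10⁻⁸×3.64²)]^(1/4) = 123.88 K.
T₂ = [1361×0.64/(4×5.67×10⁻⁸×5.54²)]^(1/4) = 105.77 K.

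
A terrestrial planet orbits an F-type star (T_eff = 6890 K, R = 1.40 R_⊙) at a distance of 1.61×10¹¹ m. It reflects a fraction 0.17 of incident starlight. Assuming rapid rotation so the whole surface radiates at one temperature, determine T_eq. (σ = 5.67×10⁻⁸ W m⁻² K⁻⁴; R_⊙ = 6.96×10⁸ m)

T_eq ≈ 362 K

R_⋆ = 1.40 × 6.96×10⁸ = 9.74×10⁸ m.
L = 4πR_⋆²σT_⋆⁴ = 4π(9.74×10⁸)² × 5.67×10⁻⁸ × (6890)⁴ = 1.52×10²⁷ W.
S = L/(4πd²) = 4680 W m⁻².
Energy balance: absorbed = emitted ⇒ πR²·S(1−A) = 4πR²·σT_eq⁴, so T_eq⁴ = S(1−A)/(4σ).
T_eq = [4680 × 0.83 / (4 × 5.67×10⁻⁸)]^(1/4) = (1.71×10¹⁰)^(1/4) = 362 K.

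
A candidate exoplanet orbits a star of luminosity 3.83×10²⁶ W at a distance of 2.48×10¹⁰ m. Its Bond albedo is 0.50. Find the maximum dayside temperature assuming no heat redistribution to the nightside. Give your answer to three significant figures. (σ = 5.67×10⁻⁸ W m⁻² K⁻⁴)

Flux: S = L/(4πd²) = 3.83×10²⁶/(4π×(2.48×10¹⁰)²) = 4.96×10⁴ W m⁻².
With no redistribution each surface element balances locally: S(1−A) = σT⁴.
T = [4.96×10⁴ × 0.50 / 5.67×10⁻⁸]^(1/4) = (4.37×10¹¹)^(1/4) = 813 K.

T_ss ≈ 813 K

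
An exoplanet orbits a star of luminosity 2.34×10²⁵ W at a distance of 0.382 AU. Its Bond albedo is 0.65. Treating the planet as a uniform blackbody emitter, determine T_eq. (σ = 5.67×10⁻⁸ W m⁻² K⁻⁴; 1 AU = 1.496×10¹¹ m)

d = 0.382 AU = 5.71×10¹⁰ m.
Flux: S = L/(4πd²) = 2.34×10²⁵/(4π×(5.71×10¹⁰)²) = 570 W m⁻².
Energy balance: absorbed = emitted ⇒ πR²·S(1−A) = 4πR²·σT_eq⁴, so T_eq⁴ = S(1−A)/(4σ).
T_eq = [570 × 0.35 / (4 × 5.67×10⁻⁸)]^(1/4) = (8.80×10⁸)^(1/4) = 172 K.

T_eq ≈ 172 K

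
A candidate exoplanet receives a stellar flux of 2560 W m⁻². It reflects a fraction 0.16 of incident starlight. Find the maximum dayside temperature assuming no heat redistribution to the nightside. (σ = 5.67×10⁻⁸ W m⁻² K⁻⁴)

T_ss ≈ 441 K

With no redistribution each surface element balances locally: S(1−A) = σT⁴.
T = [2560 × 0.84 / 5.67×10⁻⁸]^(1/4) = (3.79×10¹⁰)^(1/4) = 441 K.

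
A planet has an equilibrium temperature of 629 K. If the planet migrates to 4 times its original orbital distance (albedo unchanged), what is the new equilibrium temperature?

T_eq ∝ L^(1/4) · d^(−1/2).
T′ = 629 / 4^(1/2) = 314 K.

T_eq ≈ 314 K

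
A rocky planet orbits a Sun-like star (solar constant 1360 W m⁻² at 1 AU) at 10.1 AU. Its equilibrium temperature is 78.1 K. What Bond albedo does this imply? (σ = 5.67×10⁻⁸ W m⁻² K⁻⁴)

Flux at 10.1 AU: S = 1360/10.1² = 13.3 W m⁻².
From T_eq⁴ = S(1−A)/(4σ): 1−A = 4σT_eq⁴/S.
1−A = 4 × 5.67×10⁻⁸ × (78.1)⁴ / 13.3 = 0.633.

A ≈ 0.37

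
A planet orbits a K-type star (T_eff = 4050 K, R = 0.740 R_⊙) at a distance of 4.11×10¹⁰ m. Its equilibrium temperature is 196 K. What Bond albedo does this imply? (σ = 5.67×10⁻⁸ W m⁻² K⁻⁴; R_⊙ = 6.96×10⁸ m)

A ≈ 0.86

R_⋆ = 0.740 × 6.96×10⁸ = 5.15×10⁸ m.
L = 4πR_⋆²σT_⋆⁴ = 4π(5.15×10⁸)² × 5.67×10⁻⁸ × (4050)⁴ = 5.09×10²⁵ W.
S = L/(4πd²) = 2400 W m⁻².
From T_eq⁴ = S(1−A)/(4σ): 1−A = 4σT_eq⁴/S.
1−A = 4 × 5.67×10⁻⁸ × (196)⁴ / 2400 = 0.140.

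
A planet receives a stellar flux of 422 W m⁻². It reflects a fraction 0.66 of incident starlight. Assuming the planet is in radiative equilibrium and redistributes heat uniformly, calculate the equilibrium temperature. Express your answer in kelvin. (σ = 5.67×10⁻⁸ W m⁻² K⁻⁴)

T_eq ≈ 159 K

Energy balance: absorbed = emitted ⇒ πR²·S(1−A) = 4πR²·σT_eq⁴, so T_eq⁴ = S(1−A)/(4σ).
T_eq = [422 × 0.34 / (4 × 5.67×10⁻⁸)]^(1/4) = (6.33×10⁸)^(1/4) = 159 K.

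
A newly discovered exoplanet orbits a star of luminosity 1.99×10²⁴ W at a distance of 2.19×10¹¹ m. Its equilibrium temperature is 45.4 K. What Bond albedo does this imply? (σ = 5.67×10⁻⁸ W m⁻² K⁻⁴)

Flux: S = L/(4πd²) = 1.99×10²⁴/(4π×(2.19×10¹¹)²) = 3.30 W m⁻².
From T_eq⁴ = S(1−A)/(4σ): 1−A = 4σT_eq⁴/S.
1−A = 4 × 5.67×10⁻⁸ × (45.4)⁴ / 3.30 = 0.292.

A ≈ 0.71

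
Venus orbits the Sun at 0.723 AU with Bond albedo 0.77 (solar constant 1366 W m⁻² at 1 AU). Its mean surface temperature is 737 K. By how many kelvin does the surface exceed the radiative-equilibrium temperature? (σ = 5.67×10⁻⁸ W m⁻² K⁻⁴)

S = 1366/0.723² = 2613 W m⁻².
T_eq = [S(1−A)/(4σ)]^(1/4) = [2613×0.23/(4×5.67×10⁻⁸)]^(1/4) = 226.9 K.
ΔT = T_surf − T_eq = 737 − 226.9.

ΔT ≈ 510.1 K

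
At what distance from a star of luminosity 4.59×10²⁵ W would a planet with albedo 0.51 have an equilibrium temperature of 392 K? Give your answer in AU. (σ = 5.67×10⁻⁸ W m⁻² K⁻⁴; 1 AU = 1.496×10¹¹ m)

From T_eq⁴ = L(1−A)/(16πσd²): d = √[L(1−A)/(16πσT_eq⁴)].
d = √[4.59×10²⁵ × 0.49 / (16π × 5.67×10⁻⁸ × (392)⁴)] = 1.83×10¹⁰ m = 0.122 AU.

d ≈ 0.122 AU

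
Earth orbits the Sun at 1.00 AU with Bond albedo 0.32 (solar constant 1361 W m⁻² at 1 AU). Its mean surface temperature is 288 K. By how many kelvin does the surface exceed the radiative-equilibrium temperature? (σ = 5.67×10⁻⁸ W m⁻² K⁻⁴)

ΔT ≈ 35.3 K

S = 1361/1.00² = 1361 W m⁻².
T_eq = [S(1−A)/(4σ)]^(1/4) = [1361×0.68/(4×5.67×10⁻⁸)]^(1/4) = 252.7 K.
ΔT = T_surf − T_eq = 288 − 252.7.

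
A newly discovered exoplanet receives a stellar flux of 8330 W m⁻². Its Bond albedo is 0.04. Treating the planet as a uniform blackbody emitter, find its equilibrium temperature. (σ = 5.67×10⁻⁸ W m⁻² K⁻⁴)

Energy balance: absorbed = emitted ⇒ πR²·S(1−A) = 4πR²·σT_eq⁴, so T_eq⁴ = S(1−A)/(4σ).
T_eq = [8330 × 0.96 / (4 × 5.67×10⁻⁸)]^(1/4) = (3.53×10¹⁰)^(1/4) = 433 K.

T_eq ≈ 433 K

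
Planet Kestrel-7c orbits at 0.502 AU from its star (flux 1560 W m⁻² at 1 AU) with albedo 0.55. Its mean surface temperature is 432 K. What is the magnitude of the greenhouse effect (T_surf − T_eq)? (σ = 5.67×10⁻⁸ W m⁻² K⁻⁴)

S = 1560/0.502² = 6190 W m⁻².
T_eq = [S(1−A)/(4σ)]^(1/4) = [6190×0.45/(4×5.67×10⁻⁸)]^(1/4) = 332.9 K.
ΔT = T_surf − T_eq = 432 − 332.9.

ΔT ≈ 99.1 K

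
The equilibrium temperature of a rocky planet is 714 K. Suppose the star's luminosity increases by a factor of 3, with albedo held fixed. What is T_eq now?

T_eq ∝ L^(1/4) · d^(−1/2).
T′ = 714 × 3^(1/4) = 940 K.

T_eq ≈ 940 K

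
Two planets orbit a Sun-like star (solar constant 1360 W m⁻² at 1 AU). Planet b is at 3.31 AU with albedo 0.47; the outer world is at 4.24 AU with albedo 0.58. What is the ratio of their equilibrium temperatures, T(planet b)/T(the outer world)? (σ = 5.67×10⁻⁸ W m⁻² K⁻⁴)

T₁/T₂ ≈ 1.200

T_eq = [S₀(1−A)/(4σd²)]^(1/4), so T ∝ (1−A)^(1/4) / √d.
T₁ = [1360×0.53/(4×5.67×10⁻⁸×3.31²)]^(1/4) = 130.51 K.
T₂ = [1360×0.42/(4×5.67×10⁻⁸×4.24²)]^(1/4) = 108.79 K.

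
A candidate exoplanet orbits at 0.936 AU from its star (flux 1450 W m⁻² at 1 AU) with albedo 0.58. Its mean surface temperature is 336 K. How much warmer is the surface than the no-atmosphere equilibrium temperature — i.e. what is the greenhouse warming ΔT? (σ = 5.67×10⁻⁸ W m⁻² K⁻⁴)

ΔT ≈ 100.7 K

S = 1450/0.936² = 1655 W m⁻².
T_eq = [S(1−A)/(4σ)]^(1/4) = [1655×0.42/(4×5.67×10⁻⁸)]^(1/4) = 235.3 K.
ΔT = T_surf − T_eq = 336 − 235.3.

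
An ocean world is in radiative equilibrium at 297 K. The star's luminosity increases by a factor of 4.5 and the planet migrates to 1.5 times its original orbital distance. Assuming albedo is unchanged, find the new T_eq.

T_eq ≈ 353 K

T_eq ∝ L^(1/4) · d^(−1/2).
T′ = 297 × 4.5^(1/4) / 1.5^(1/2) = 353 K.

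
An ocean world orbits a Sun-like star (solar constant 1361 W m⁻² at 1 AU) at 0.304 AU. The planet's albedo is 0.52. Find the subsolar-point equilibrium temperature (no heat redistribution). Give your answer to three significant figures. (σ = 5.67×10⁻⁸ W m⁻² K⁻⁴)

Flux at 0.304 AU: S = 1361/0.304² = 1.47×10⁴ W m⁻².
At the subsolar point the surface absorbs S(1−A) and emits σT⁴ per unit area — no factor of 4, since only the local patch is in balance.
T = [1.47×10⁴ × 0.48 / 5.67×10⁻⁸]^(1/4) = (1.25×10¹¹)^(1/4) = 594 K.

T_ss ≈ 594 K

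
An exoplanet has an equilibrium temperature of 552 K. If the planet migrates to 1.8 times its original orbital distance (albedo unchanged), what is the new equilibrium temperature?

T_eq ≈ 411 K

T_eq ∝ L^(1/4) · d^(−1/2).
T′ = 552 / 1.8^(1/2) = 411 K.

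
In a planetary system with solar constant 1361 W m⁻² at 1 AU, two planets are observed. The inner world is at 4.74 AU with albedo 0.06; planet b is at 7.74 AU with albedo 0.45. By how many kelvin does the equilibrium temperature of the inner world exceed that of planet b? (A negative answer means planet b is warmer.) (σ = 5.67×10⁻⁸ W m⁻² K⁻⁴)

ΔT ≈ 39.7 K

T_eq = [S₀(1−A)/(4σd²)]^(1/4), so T ∝ (1−A)^(1/4) / √d.
T₁ = [1361×0.94/(4×5.67×10⁻⁸×4.74²)]^(1/4) = 125.88 K.
T₂ = [1361×0.55/(4×5.67×10⁻⁸×7.74²)]^(1/4) = 86.15 K.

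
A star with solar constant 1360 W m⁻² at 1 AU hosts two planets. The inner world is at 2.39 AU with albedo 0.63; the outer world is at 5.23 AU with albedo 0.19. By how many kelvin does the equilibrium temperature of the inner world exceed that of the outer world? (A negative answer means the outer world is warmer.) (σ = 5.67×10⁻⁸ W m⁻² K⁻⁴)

ΔT ≈ 24.9 K

T_eq = [S₀(1−A)/(4σd²)]^(1/4), so T ∝ (1−A)^(1/4) / √d.
T₁ = [1360×0.37/(4×5.67×10⁻⁸×2.39²)]^(1/4) = 140.39 K.
T₂ = [1360×0.81/(4×5.67×10⁻⁸×5.23²)]^(1/4) = 115.44 K.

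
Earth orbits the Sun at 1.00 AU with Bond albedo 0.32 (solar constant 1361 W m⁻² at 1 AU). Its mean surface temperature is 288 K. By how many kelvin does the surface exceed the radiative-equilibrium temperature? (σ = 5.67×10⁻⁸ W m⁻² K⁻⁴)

S = 1361/1.00² = 1361 W m⁻².
T_eq = [S(1−A)/(4σ)]^(1/4) = [1361×0.68/(4×5.67×10⁻⁸)]^(1/4) = 252.7 K.
ΔT = T_surf − T_eq = 288 − 252.7.

ΔT ≈ 35.3 K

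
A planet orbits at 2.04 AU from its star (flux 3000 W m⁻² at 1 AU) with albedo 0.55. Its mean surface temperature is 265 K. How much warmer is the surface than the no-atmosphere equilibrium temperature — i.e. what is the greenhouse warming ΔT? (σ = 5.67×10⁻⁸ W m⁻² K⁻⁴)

S = 3000/2.04² = 720.9 W m⁻².
T_eq = [S(1−A)/(4σ)]^(1/4) = [720.9×0.45/(4×5.67×10⁻⁸)]^(1/4) = 194.5 K.
ΔT = T_surf − T_eq = 265 − 194.5.

ΔT ≈ 70.5 K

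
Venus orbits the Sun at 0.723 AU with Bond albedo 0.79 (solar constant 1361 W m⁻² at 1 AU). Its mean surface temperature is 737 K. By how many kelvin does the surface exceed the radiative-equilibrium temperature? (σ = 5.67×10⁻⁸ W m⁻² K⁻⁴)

ΔT ≈ 515.4 K

S = 1361/0.723² = 2604 W m⁻².
T_eq = [S(1−A)/(4σ)]^(1/4) = [2604×0.21/(4×5.67×10⁻⁸)]^(1/4) = 221.6 K.
ΔT = T_surf − T_eq = 737 − 221.6.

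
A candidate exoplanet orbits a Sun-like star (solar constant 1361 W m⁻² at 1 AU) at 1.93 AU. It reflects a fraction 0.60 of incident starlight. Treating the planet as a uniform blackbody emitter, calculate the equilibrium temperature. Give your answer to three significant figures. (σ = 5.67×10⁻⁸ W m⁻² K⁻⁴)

T_eq ≈ 159 K

Flux at 1.93 AU: S = 1361/1.93² = 365 W m⁻².
Energy balance: absorbed = emitted ⇒ πR²·S(1−A) = 4πR²·σT_eq⁴, so T_eq⁴ = S(1−A)/(4σ).
T_eq = [365 × 0.40 / (4 × 5.67×10⁻⁸)]^(1/4) = (6.44×10⁸)^(1/4) = 159 K.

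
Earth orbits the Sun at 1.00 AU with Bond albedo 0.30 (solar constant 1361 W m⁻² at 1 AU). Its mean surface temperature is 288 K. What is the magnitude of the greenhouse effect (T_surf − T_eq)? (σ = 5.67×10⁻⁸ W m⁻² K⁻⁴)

ΔT ≈ 33.4 K

S = 1361/1.00² = 1361 W m⁻².
T_eq = [S(1−A)/(4σ)]^(1/4) = [1361×0.70/(4×5.67×10⁻⁸)]^(1/4) = 254.6 K.
ΔT = T_surf − T_eq = 288 − 254.6.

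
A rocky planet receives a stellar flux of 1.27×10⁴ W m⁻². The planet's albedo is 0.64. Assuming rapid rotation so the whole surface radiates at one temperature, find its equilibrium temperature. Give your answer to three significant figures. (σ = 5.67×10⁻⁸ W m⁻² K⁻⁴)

T_eq ≈ 377 K

Energy balance: absorbed = emitted ⇒ πR²·S(1−A) = 4πR²·σT_eq⁴, so T_eq⁴ = S(1−A)/(4σ).
T_eq = [1.27×10⁴ × 0.36 / (4 × 5.67×10⁻⁸)]^(1/4) = (2.02×10¹⁰)^(1/4) = 377 K.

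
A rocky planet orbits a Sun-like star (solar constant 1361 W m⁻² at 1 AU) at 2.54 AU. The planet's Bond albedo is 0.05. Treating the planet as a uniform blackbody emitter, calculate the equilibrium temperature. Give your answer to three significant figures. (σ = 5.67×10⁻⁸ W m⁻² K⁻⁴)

Flux at 2.54 AU: S = 1361/2.54² = 211 W m⁻².
Energy balance: absorbed = emitted ⇒ πR²·S(1−A) = 4πR²·σT_eq⁴, so T_eq⁴ = S(1−A)/(4σ).
T_eq = [211 × 0.95 / (4 × 5.67×10⁻⁸)]^(1/4) = (8.84×10⁸)^(1/4) = 172 K.

T_eq ≈ 172 K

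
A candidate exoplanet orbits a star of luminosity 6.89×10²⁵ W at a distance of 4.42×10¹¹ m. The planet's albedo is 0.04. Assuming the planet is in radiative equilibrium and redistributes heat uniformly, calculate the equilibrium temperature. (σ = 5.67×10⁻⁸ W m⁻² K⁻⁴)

Flux: S = L/(4πd²) = 6.89×10²⁵/(4π×(4.42×10¹¹)²) = 28.1 W m⁻².
Energy balance: absorbed = emitted ⇒ πR²·S(1−A) = 4πR²·σT_eq⁴, so T_eq⁴ = S(1−A)/(4σ).
T_eq = [28.1 × 0.96 / (4 × 5.67×10⁻⁸)]^(1/4) = (1.19×10⁸)^(1/4) = 104 K.

T_eq ≈ 104 K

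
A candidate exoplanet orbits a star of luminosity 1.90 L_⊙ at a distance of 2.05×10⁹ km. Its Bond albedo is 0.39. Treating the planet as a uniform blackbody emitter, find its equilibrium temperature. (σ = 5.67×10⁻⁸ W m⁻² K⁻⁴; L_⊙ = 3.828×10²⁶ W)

T_eq ≈ 78.0 K

d = 2.05×10⁹ km = 2.05×10¹² m.
L = 1.90 × 3.828×10²⁶ = 7.27×10²⁶ W.
Flux: S = L/(4πd²) = 7.27×10²⁶/(4π×(2.05×10¹²)²) = 13.8 W m⁻².
Energy balance: absorbed = emitted ⇒ πR²·S(1−A) = 4πR²·σT_eq⁴, so T_eq⁴ = S(1−A)/(4σ).
T_eq = [13.8 × 0.61 / (4 × 5.67×10⁻⁸)]^(1/4) = (3.70×10⁷)^(1/4) = 78.0 K.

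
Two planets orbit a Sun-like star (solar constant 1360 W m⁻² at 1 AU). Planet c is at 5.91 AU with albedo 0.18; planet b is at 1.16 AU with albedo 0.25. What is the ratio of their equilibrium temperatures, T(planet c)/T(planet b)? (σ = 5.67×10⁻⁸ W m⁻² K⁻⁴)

T₁/T₂ ≈ 0.453

T_eq = [S₀(1−A)/(4σd²)]^(1/4), so T ∝ (1−A)^(1/4) / √d.
T₁ = [1360×0.82/(4×5.67×10⁻⁸×5.91²)]^(1/4) = 108.93 K.
T₂ = [1360×0.75/(4×5.67×10⁻⁸×1.16²)]^(1/4) = 240.44 K.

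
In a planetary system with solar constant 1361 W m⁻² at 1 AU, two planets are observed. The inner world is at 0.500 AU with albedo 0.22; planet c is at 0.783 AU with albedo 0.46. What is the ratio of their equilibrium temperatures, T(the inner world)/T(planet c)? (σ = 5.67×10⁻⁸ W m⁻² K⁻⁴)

T₁/T₂ ≈ 1.372

T_eq = [S₀(1−A)/(4σd²)]^(1/4), so T ∝ (1−A)^(1/4) / √d.
T₁ = [1361×0.78/(4×5.67×10⁻⁸×0.500²)]^(1/4) = 369.91 K.
T₂ = [1361×0.54/(4×5.67×10⁻⁸×0.783²)]^(1/4) = 269.63 K.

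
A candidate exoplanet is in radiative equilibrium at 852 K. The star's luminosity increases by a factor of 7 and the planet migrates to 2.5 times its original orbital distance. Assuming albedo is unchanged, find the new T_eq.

T_eq ≈ 876 K

T_eq ∝ L^(1/4) · d^(−1/2).
T′ = 852 × 7^(1/4) / 2.5^(1/2) = 876 K.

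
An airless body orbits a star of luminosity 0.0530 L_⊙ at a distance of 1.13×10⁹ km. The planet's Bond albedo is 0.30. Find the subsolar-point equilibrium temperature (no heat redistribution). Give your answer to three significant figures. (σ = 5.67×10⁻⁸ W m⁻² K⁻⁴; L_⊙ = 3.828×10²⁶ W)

d = 1.13×10⁹ km = 1.13×10¹² m.
L = 0.0530 × 3.828×10²⁶ = 2.03×10²⁵ W.
Flux: S = L/(4πd²) = 2.03×10²⁵/(4π×(1.13×10¹²)²) = 1.26 W m⁻².
At the subsolar point the surface absorbs S(1−A) and emits σT⁴ per unit area — no factor of 4, since only the local patch is in balance.
T = [1.26 × 0.70 / 5.67×10⁻⁸]^(1/4) = (1.56×10⁷)^(1/4) = 62.9 K.

T_ss ≈ 62.9 K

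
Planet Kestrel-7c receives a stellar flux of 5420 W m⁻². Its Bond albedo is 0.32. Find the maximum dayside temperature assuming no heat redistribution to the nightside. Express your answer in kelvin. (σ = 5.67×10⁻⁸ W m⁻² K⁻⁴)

With no redistribution each surface element balances locally: S(1−A) = σT⁴.
T = [5420 × 0.68 / 5.67×10⁻⁸]^(1/4) = (6.50×10¹⁰)^(1/4) = 505 K.

T_ss ≈ 505 K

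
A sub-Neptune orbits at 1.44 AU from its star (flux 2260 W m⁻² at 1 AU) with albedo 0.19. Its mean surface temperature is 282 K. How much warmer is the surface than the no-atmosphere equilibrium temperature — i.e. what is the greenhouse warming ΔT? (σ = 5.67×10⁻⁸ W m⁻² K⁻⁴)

ΔT ≈ 32.2 K

S = 2260/1.44² = 1090 W m⁻².
T_eq = [S(1−A)/(4σ)]^(1/4) = [1090×0.81/(4×5.67×10⁻⁸)]^(1/4) = 249.8 K.
ΔT = T_surf − T_eq = 282 − 249.8.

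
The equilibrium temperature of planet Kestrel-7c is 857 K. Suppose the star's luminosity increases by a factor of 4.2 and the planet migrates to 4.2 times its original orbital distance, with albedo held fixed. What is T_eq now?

T_eq ∝ L^(1/4) · d^(−1/2).
T′ = 857 × 4.2^(1/4) / 4.2^(1/2) = 599 K.

T_eq ≈ 599 K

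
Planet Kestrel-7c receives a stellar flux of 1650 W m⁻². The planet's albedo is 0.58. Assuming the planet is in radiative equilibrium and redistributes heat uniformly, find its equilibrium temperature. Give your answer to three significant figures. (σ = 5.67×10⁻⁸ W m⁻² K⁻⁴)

T_eq ≈ 235 K

Energy balance: absorbed = emitted ⇒ πR²·S(1−A) = 4πR²·σT_eq⁴, so T_eq⁴ = S(1−A)/(4σ).
T_eq = [1650 × 0.42 / (4 × 5.67×10⁻⁸)]^(1/4) = (3.06×10⁹)^(1/4) = 235 K.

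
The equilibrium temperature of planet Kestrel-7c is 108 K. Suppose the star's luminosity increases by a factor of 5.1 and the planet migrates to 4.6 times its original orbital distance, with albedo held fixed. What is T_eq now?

T_eq ∝ L^(1/4) · d^(−1/2).
T′ = 108 × 5.1^(1/4) / 4.6^(1/2) = 75.7 K.

T_eq ≈ 75.7 K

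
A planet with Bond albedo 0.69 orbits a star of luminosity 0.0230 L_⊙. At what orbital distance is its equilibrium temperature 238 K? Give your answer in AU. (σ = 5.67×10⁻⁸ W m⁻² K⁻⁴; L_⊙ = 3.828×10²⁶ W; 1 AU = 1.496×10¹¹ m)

L = 0.0230 × 3.828×10²⁶ = 8.80×10²⁴ W.
From T_eq⁴ = L(1−A)/(16πσd²): d = √[L(1−A)/(16πσT_eq⁴)].
d = √[8.80×10²⁴ × 0.31 / (16π × 5.67×10⁻⁸ × (238)⁴)] = 1.73×10¹⁰ m = 0.115 AU.

d ≈ 0.115 AU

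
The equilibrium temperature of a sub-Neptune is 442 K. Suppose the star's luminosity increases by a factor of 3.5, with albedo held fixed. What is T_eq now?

T_eq ∝ L^(1/4) · d^(−1/2).
T′ = 442 × 3.5^(1/4) = 605 K.

T_eq ≈ 605 K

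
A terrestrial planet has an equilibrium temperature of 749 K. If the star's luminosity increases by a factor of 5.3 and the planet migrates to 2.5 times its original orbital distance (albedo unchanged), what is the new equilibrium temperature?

T_eq ≈ 719 K

T_eq ∝ L^(1/4) · d^(−1/2).
T′ = 749 × 5.3^(1/4) / 2.5^(1/2) = 719 K.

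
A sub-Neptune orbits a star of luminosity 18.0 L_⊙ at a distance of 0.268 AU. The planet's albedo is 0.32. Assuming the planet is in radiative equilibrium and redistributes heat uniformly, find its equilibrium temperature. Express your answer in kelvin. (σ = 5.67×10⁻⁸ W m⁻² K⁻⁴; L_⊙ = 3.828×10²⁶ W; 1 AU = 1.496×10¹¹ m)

d = 0.268 AU = 4.01×10¹⁰ m.
L = 18.0 × 3.828×10²⁶ = 6.89×10²⁷ W.
Flux: S = L/(4πd²) = 6.89×10²⁷/(4π×(4.01×10¹⁰)²) = 3.41×10⁵ W m⁻².
Energy balance: absorbed = emitted ⇒ πR²·S(1−A) = 4πR²·σT_eq⁴, so T_eq⁴ = S(1−A)/(4σ).
T_eq = [3.41×10⁵ × 0.68 / (4 × 5.67×10⁻⁸)]^(1/4) = (1.02×10¹²)^(1/4) = 1010 K.

T_eq ≈ 1010 K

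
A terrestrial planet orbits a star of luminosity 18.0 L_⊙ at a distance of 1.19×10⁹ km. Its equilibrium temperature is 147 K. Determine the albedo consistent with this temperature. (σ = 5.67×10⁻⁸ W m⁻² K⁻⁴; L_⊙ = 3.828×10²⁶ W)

A ≈ 0.73

d = 1.19×10⁹ km = 1.19×10¹² m.
L = 18.0 × 3.828×10²⁶ = 6.89×10²⁷ W.
Flux: S = L/(4πd²) = 6.89×10²⁷/(4π×(1.19×10¹²)²) = 387 W m⁻².
From T_eq⁴ = S(1−A)/(4σ): 1−A = 4σT_eq⁴/S.
1−A = 4 × 5.67×10⁻⁸ × (147)⁴ / 387 = 0.274.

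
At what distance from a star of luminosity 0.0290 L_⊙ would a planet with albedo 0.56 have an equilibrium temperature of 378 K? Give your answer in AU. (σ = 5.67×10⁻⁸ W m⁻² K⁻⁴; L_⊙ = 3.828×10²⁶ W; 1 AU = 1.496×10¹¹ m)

L = 0.0290 × 3.828×10²⁶ = 1.11×10²⁵ W.
From T_eq⁴ = L(1−A)/(16πσd²): d = √[L(1−A)/(16πσT_eq⁴)].
d = √[1.11×10²⁵ × 0.44 / (16π × 5.67×10⁻⁸ × (378)⁴)] = 9.16×10⁹ m = 0.0612 AU.

d ≈ 0.0612 AU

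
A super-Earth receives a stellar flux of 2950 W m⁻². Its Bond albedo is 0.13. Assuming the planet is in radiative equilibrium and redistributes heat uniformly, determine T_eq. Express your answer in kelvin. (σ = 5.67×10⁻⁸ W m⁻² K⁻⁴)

T_eq ≈ 326 K

Energy balance: absorbed = emitted ⇒ πR²·S(1−A) = 4πR²·σT_eq⁴, so T_eq⁴ = S(1−A)/(4σ).
T_eq = [2950 × 0.87 / (4 × 5.67×10⁻⁸)]^(1/4) = (1.13×10¹⁰)^(1/4) = 326 K.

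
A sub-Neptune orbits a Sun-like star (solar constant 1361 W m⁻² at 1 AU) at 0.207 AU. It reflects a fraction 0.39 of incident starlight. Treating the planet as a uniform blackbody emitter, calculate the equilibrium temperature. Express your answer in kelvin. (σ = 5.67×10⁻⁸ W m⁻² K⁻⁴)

Flux at 0.207 AU: S = 1361/0.207² = 3.18×10⁴ W m⁻².
Energy balance: absorbed = emitted ⇒ πR²·S(1−A) = 4πR²·σT_eq⁴, so T_eq⁴ = S(1−A)/(4σ).
T_eq = [3.18×10⁴ × 0.61 / (4 × 5.67×10⁻⁸)]^(1/4) = (8.54×10¹⁰)^(1/4) = 541 K.

T_eq ≈ 541 K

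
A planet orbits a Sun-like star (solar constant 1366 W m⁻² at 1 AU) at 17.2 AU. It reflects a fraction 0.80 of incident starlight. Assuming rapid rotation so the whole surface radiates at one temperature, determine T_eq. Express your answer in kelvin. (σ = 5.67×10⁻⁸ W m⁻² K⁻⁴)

Flux at 17.2 AU: S = 1366/17.2² = 4.62 W m⁻².
Energy balance: absorbed = emitted ⇒ πR²·S(1−A) = 4πR²·σT_eq⁴, so T_eq⁴ = S(1−A)/(4σ).
T_eq = [4.62 × 0.20 / (4 × 5.67×10⁻⁸)]^(1/4) = (4.07×10⁶)^(1/4) = 44.9 K.

T_eq ≈ 44.9 K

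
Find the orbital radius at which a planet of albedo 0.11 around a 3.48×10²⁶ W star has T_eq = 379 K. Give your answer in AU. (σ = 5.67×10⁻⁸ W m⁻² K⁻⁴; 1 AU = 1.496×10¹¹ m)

d ≈ 0.485 AU

From T_eq⁴ = L(1−A)/(16πσd²): d = √[L(1−A)/(16πσT_eq⁴)].
d = √[3.48×10²⁶ × 0.89 / (16π × 5.67×10⁻⁸ × (379)⁴)] = 7.26×10¹⁰ m = 0.485 AU.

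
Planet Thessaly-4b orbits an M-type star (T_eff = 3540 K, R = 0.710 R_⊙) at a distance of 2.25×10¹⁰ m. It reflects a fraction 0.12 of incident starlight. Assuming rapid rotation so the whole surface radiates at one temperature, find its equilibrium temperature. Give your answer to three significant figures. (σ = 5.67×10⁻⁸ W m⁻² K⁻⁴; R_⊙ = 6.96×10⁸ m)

R_⋆ = 0.710 × 6.96×10⁸ = 4.94×10⁸ m.
L = 4πR_⋆²σT_⋆⁴ = 4π(4.94×10⁸)² × 5.67×10⁻⁸ × (3540)⁴ = 2.73×10²⁵ W.
S = L/(4πd²) = 4300 W m⁻².
Energy balance: absorbed = emitted ⇒ πR²·S(1−A) = 4πR²·σT_eq⁴, so T_eq⁴ = S(1−A)/(4σ).
T_eq = [4300 × 0.88 / (4 × 5.67×10⁻⁸)]^(1/4) = (1.67×10¹⁰)^(1/4) = 359 K.

T_eq ≈ 359 K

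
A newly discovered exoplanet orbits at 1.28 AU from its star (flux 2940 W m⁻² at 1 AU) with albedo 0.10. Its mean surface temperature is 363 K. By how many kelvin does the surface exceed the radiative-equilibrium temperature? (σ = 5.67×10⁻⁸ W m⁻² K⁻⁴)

S = 2940/1.28² = 1794 W m⁻².
T_eq = [S(1−A)/(4σ)]^(1/4) = [1794×0.90/(4×5.67×10⁻⁸)]^(1/4) = 290.5 K.
ΔT = T_surf − T_eq = 363 − 290.5.

ΔT ≈ 72.5 K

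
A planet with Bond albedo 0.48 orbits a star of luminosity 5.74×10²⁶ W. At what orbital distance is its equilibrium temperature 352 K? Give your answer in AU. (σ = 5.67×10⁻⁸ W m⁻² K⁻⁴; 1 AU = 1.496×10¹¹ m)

d ≈ 0.552 AU

From T_eq⁴ = L(1−A)/(16πσd²): d = √[L(1−A)/(16πσT_eq⁴)].
d = √[5.74×10²⁶ × 0.52 / (16π × 5.67×10⁻⁸ × (352)⁴)] = 8.26×10¹⁰ m = 0.552 AU.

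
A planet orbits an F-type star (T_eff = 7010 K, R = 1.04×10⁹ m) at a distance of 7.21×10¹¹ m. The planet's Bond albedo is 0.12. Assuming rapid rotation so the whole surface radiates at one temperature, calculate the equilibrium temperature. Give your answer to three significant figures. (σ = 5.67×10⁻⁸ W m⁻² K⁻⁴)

L = 4πR_⋆²σT_⋆⁴ = 4π(1.04×10⁹)² × 5.67×10⁻⁸ × (7010)⁴ = 1.86×10²⁷ W.
S = L/(4πd²) = 285 W m⁻².
Energy balance: absorbed = emitted ⇒ πR²·S(1−A) = 4πR²·σT_eq⁴, so T_eq⁴ = S(1−A)/(4σ).
T_eq = [285 × 0.88 / (4 × 5.67×10⁻⁸)]^(1/4) = (1.11×10⁹)^(1/4) = 182 K.

T_eq ≈ 182 K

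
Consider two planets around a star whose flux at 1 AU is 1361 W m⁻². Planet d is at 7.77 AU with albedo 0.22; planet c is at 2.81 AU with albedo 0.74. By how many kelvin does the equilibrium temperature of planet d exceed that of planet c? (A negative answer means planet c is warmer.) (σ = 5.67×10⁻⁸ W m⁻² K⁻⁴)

ΔT ≈ -24.7 K

T_eq = [S₀(1−A)/(4σd²)]^(1/4), so T ∝ (1−A)^(1/4) / √d.
T₁ = [1361×0.78/(4×5.67×10⁻⁸×7.77²)]^(1/4) = 93.84 K.
T₂ = [1361×0.26/(4×5.67×10⁻⁸×2.81²)]^(1/4) = 118.56 K.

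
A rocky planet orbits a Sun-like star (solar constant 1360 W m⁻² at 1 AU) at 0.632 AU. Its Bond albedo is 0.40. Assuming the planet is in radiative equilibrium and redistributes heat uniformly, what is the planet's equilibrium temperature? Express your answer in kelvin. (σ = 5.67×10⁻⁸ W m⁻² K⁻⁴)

Flux at 0.632 AU: S = 1360/0.632² = 3400 W m⁻².
Energy balance: absorbed = emitted ⇒ πR²·S(1−A) = 4πR²·σT_eq⁴, so T_eq⁴ = S(1−A)/(4σ).
T_eq = [3400 × 0.60 / (4 × 5.67×10⁻⁸)]^(1/4) = (9.01×10⁹)^(1/4) = 308 K.

T_eq ≈ 308 K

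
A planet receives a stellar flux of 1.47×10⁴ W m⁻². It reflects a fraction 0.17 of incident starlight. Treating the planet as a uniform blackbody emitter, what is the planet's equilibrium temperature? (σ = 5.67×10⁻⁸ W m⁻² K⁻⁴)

T_eq ≈ 482 K

Energy balance: absorbed = emitted ⇒ πR²·S(1−A) = 4πR²·σT_eq⁴, so T_eq⁴ = S(1−A)/(4σ).
T_eq = [1.47×10⁴ × 0.83 / (4 × 5.67×10⁻⁸)]^(1/4) = (5.38×10¹⁰)^(1/4) = 482 K.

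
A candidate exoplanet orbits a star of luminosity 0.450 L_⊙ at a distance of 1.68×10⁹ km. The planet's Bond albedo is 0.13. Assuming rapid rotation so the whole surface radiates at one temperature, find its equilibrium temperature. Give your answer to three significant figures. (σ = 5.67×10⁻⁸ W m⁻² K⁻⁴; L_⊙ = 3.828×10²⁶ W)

d = 1.68×10⁹ km = 1.68×10¹² m.
L = 0.450 × 3.828×10²⁶ = 1.72×10²⁶ W.
Flux: S = L/(4πd²) = 1.72×10²⁶/(4π×(1.68×10¹²)²) = 4.86 W m⁻².
Energy balance: absorbed = emitted ⇒ πR²·S(1−A) = 4πR²·σT_eq⁴, so T_eq⁴ = S(1−A)/(4σ).
T_eq = [4.86 × 0.87 / (4 × 5.67×10⁻⁸)]^(1/4) = (1.86×10⁷)^(1/4) = 65.7 K.

T_eq ≈ 65.7 K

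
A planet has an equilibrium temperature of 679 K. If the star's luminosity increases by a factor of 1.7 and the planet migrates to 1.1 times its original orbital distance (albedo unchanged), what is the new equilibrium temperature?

T_eq ∝ L^(1/4) · d^(−1/2).
T′ = 679 × 1.7^(1/4) / 1.1^(1/2) = 739 K.

T_eq ≈ 739 K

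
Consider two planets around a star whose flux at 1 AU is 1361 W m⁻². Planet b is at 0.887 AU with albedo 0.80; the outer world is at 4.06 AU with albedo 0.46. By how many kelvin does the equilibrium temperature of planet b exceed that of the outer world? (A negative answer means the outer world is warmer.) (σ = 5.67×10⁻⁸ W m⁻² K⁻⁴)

ΔT ≈ 79.2 K

T_eq = [S₀(1−A)/(4σd²)]^(1/4), so T ∝ (1−A)^(1/4) / √d.
T₁ = [1361×0.20/(4×5.67×10⁻⁸×0.887²)]^(1/4) = 197.63 K.
T₂ = [1361×0.54/(4×5.67×10⁻⁸×4.06²)]^(1/4) = 118.41 K.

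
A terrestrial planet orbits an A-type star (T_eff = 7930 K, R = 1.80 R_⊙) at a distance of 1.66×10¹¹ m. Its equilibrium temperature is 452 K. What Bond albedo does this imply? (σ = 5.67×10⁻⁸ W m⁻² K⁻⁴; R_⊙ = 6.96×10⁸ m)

A ≈ 0.26

R_⋆ = 1.80 × 6.96×10⁸ = 1.25×10⁹ m.
L = 4πR_⋆²σT_⋆⁴ = 4π(1.25×10⁹)² × 5.67×10⁻⁸ × (7930)⁴ = 4.42×10²⁷ W.
S = L/(4πd²) = 1.28×10⁴ W m⁻².
From T_eq⁴ = S(1−A)/(4σ): 1−A = 4σT_eq⁴/S.
1−A = 4 × 5.67×10⁻⁸ × (452)⁴ / 1.28×10⁴ = 0.741.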